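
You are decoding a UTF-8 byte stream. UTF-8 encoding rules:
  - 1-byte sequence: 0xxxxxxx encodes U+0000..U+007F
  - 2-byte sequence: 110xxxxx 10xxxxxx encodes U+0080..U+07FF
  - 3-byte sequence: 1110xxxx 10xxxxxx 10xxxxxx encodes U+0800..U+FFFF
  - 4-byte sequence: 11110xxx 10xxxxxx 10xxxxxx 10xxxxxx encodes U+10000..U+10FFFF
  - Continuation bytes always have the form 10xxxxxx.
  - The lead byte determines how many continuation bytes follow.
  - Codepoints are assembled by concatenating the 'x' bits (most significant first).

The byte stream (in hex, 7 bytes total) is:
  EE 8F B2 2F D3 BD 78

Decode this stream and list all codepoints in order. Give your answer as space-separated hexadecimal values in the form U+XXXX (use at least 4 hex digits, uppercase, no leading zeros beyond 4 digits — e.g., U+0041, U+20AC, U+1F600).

Byte[0]=EE: 3-byte lead, need 2 cont bytes. acc=0xE
Byte[1]=8F: continuation. acc=(acc<<6)|0x0F=0x38F
Byte[2]=B2: continuation. acc=(acc<<6)|0x32=0xE3F2
Completed: cp=U+E3F2 (starts at byte 0)
Byte[3]=2F: 1-byte ASCII. cp=U+002F
Byte[4]=D3: 2-byte lead, need 1 cont bytes. acc=0x13
Byte[5]=BD: continuation. acc=(acc<<6)|0x3D=0x4FD
Completed: cp=U+04FD (starts at byte 4)
Byte[6]=78: 1-byte ASCII. cp=U+0078

Answer: U+E3F2 U+002F U+04FD U+0078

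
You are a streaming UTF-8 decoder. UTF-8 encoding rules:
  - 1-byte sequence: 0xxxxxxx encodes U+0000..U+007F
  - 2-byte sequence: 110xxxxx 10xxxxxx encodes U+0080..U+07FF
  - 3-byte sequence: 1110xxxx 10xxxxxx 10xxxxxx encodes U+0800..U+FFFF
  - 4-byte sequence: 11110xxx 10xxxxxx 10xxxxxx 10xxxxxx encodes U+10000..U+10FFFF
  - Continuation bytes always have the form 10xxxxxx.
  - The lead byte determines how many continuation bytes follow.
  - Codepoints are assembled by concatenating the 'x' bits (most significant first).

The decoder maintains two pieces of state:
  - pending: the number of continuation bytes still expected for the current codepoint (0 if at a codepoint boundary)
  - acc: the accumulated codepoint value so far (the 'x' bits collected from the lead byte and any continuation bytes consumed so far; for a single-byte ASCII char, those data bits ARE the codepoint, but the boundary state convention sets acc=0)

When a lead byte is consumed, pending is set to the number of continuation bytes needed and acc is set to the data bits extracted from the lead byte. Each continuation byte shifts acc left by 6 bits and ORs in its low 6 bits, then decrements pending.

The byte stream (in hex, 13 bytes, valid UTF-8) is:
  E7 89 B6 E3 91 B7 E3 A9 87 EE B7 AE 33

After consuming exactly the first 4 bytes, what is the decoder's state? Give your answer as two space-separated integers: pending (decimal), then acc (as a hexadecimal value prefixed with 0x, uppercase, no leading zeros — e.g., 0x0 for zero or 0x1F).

Byte[0]=E7: 3-byte lead. pending=2, acc=0x7
Byte[1]=89: continuation. acc=(acc<<6)|0x09=0x1C9, pending=1
Byte[2]=B6: continuation. acc=(acc<<6)|0x36=0x7276, pending=0
Byte[3]=E3: 3-byte lead. pending=2, acc=0x3

Answer: 2 0x3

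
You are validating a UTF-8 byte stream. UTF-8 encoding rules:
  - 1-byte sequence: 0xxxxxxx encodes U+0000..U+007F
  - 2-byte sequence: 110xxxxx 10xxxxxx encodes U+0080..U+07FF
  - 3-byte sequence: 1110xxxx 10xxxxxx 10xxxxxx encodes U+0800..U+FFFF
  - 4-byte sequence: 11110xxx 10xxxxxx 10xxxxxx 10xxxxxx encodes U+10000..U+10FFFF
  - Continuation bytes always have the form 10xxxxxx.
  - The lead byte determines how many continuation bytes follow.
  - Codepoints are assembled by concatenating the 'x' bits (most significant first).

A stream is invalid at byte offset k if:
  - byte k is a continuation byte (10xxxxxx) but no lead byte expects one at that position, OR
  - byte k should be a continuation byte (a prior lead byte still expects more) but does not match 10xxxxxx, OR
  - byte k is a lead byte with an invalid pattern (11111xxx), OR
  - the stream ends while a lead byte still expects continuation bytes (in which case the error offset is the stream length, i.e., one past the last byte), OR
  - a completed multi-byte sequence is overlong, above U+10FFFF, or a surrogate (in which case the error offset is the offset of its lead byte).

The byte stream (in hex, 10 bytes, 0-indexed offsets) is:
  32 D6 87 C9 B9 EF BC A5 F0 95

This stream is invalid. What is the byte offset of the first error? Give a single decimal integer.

Byte[0]=32: 1-byte ASCII. cp=U+0032
Byte[1]=D6: 2-byte lead, need 1 cont bytes. acc=0x16
Byte[2]=87: continuation. acc=(acc<<6)|0x07=0x587
Completed: cp=U+0587 (starts at byte 1)
Byte[3]=C9: 2-byte lead, need 1 cont bytes. acc=0x9
Byte[4]=B9: continuation. acc=(acc<<6)|0x39=0x279
Completed: cp=U+0279 (starts at byte 3)
Byte[5]=EF: 3-byte lead, need 2 cont bytes. acc=0xF
Byte[6]=BC: continuation. acc=(acc<<6)|0x3C=0x3FC
Byte[7]=A5: continuation. acc=(acc<<6)|0x25=0xFF25
Completed: cp=U+FF25 (starts at byte 5)
Byte[8]=F0: 4-byte lead, need 3 cont bytes. acc=0x0
Byte[9]=95: continuation. acc=(acc<<6)|0x15=0x15
Byte[10]: stream ended, expected continuation. INVALID

Answer: 10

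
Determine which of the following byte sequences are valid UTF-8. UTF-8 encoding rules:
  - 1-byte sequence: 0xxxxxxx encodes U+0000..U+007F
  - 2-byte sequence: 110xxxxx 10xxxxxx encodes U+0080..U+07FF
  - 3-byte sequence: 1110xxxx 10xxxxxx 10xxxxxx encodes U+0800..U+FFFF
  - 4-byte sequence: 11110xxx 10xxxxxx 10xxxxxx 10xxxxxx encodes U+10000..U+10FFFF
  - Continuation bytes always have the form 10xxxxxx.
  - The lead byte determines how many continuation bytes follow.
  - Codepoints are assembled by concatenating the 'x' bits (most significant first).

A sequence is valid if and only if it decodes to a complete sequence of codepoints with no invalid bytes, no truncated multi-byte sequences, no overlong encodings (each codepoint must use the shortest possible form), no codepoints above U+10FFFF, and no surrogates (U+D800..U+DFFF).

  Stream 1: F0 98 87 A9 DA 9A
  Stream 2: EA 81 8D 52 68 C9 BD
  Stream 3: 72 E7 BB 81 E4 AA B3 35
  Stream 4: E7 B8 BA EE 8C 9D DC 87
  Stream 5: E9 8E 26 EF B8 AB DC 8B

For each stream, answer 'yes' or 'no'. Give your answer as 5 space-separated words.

Answer: yes yes yes yes no

Derivation:
Stream 1: decodes cleanly. VALID
Stream 2: decodes cleanly. VALID
Stream 3: decodes cleanly. VALID
Stream 4: decodes cleanly. VALID
Stream 5: error at byte offset 2. INVALID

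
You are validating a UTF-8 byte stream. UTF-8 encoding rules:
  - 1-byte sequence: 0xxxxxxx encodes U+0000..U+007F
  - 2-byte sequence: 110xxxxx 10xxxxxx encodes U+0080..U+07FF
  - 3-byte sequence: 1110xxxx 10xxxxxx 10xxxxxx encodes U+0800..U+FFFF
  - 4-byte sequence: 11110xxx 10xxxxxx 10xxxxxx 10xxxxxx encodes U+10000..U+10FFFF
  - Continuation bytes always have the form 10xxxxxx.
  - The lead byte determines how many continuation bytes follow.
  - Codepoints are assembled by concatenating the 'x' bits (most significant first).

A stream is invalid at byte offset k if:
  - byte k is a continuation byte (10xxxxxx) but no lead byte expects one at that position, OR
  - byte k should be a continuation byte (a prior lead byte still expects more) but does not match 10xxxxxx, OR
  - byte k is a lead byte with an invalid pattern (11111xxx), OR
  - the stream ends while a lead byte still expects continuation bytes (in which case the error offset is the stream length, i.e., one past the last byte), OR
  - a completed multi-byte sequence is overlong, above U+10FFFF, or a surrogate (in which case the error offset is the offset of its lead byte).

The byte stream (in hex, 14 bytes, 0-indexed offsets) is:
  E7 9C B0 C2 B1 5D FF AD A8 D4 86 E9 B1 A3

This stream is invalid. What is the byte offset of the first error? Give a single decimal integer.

Answer: 6

Derivation:
Byte[0]=E7: 3-byte lead, need 2 cont bytes. acc=0x7
Byte[1]=9C: continuation. acc=(acc<<6)|0x1C=0x1DC
Byte[2]=B0: continuation. acc=(acc<<6)|0x30=0x7730
Completed: cp=U+7730 (starts at byte 0)
Byte[3]=C2: 2-byte lead, need 1 cont bytes. acc=0x2
Byte[4]=B1: continuation. acc=(acc<<6)|0x31=0xB1
Completed: cp=U+00B1 (starts at byte 3)
Byte[5]=5D: 1-byte ASCII. cp=U+005D
Byte[6]=FF: INVALID lead byte (not 0xxx/110x/1110/11110)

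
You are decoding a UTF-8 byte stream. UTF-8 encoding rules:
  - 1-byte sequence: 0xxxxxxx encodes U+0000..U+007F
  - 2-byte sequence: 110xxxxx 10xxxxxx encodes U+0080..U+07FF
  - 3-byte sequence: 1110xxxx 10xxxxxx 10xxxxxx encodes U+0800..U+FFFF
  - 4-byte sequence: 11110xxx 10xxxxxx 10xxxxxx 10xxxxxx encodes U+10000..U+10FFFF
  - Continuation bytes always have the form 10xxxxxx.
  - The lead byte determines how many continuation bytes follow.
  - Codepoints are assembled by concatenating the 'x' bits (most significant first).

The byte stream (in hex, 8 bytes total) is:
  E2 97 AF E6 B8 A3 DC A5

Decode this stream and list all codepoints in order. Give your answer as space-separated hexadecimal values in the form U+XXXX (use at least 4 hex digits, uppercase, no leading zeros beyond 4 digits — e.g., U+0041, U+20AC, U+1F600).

Answer: U+25EF U+6E23 U+0725

Derivation:
Byte[0]=E2: 3-byte lead, need 2 cont bytes. acc=0x2
Byte[1]=97: continuation. acc=(acc<<6)|0x17=0x97
Byte[2]=AF: continuation. acc=(acc<<6)|0x2F=0x25EF
Completed: cp=U+25EF (starts at byte 0)
Byte[3]=E6: 3-byte lead, need 2 cont bytes. acc=0x6
Byte[4]=B8: continuation. acc=(acc<<6)|0x38=0x1B8
Byte[5]=A3: continuation. acc=(acc<<6)|0x23=0x6E23
Completed: cp=U+6E23 (starts at byte 3)
Byte[6]=DC: 2-byte lead, need 1 cont bytes. acc=0x1C
Byte[7]=A5: continuation. acc=(acc<<6)|0x25=0x725
Completed: cp=U+0725 (starts at byte 6)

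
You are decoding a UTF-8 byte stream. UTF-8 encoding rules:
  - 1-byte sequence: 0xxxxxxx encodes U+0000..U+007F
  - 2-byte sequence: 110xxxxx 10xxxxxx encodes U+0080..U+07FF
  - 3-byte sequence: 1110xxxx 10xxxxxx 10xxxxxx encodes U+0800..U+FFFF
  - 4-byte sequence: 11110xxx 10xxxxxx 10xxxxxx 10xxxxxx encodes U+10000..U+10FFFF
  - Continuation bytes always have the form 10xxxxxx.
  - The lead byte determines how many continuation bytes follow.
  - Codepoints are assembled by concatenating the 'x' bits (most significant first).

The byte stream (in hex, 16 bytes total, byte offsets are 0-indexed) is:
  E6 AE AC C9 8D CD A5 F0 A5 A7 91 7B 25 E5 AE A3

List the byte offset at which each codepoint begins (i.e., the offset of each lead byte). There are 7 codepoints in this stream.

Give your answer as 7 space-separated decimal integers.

Byte[0]=E6: 3-byte lead, need 2 cont bytes. acc=0x6
Byte[1]=AE: continuation. acc=(acc<<6)|0x2E=0x1AE
Byte[2]=AC: continuation. acc=(acc<<6)|0x2C=0x6BAC
Completed: cp=U+6BAC (starts at byte 0)
Byte[3]=C9: 2-byte lead, need 1 cont bytes. acc=0x9
Byte[4]=8D: continuation. acc=(acc<<6)|0x0D=0x24D
Completed: cp=U+024D (starts at byte 3)
Byte[5]=CD: 2-byte lead, need 1 cont bytes. acc=0xD
Byte[6]=A5: continuation. acc=(acc<<6)|0x25=0x365
Completed: cp=U+0365 (starts at byte 5)
Byte[7]=F0: 4-byte lead, need 3 cont bytes. acc=0x0
Byte[8]=A5: continuation. acc=(acc<<6)|0x25=0x25
Byte[9]=A7: continuation. acc=(acc<<6)|0x27=0x967
Byte[10]=91: continuation. acc=(acc<<6)|0x11=0x259D1
Completed: cp=U+259D1 (starts at byte 7)
Byte[11]=7B: 1-byte ASCII. cp=U+007B
Byte[12]=25: 1-byte ASCII. cp=U+0025
Byte[13]=E5: 3-byte lead, need 2 cont bytes. acc=0x5
Byte[14]=AE: continuation. acc=(acc<<6)|0x2E=0x16E
Byte[15]=A3: continuation. acc=(acc<<6)|0x23=0x5BA3
Completed: cp=U+5BA3 (starts at byte 13)

Answer: 0 3 5 7 11 12 13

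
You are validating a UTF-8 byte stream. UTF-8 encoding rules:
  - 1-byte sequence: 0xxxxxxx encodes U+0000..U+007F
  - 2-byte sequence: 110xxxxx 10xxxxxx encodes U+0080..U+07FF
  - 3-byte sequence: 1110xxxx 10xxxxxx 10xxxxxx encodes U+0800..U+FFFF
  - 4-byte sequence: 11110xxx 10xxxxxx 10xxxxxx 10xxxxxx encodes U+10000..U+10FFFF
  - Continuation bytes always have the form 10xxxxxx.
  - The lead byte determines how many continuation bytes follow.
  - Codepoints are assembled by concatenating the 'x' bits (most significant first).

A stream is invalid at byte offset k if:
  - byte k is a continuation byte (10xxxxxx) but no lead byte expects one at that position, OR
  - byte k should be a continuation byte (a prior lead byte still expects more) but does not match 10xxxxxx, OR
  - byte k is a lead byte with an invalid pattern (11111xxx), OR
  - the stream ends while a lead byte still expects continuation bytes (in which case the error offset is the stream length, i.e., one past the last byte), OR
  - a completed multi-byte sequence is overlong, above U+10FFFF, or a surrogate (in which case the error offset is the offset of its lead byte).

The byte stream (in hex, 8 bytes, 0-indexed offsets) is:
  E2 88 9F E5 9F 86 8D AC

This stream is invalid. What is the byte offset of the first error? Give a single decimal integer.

Answer: 6

Derivation:
Byte[0]=E2: 3-byte lead, need 2 cont bytes. acc=0x2
Byte[1]=88: continuation. acc=(acc<<6)|0x08=0x88
Byte[2]=9F: continuation. acc=(acc<<6)|0x1F=0x221F
Completed: cp=U+221F (starts at byte 0)
Byte[3]=E5: 3-byte lead, need 2 cont bytes. acc=0x5
Byte[4]=9F: continuation. acc=(acc<<6)|0x1F=0x15F
Byte[5]=86: continuation. acc=(acc<<6)|0x06=0x57C6
Completed: cp=U+57C6 (starts at byte 3)
Byte[6]=8D: INVALID lead byte (not 0xxx/110x/1110/11110)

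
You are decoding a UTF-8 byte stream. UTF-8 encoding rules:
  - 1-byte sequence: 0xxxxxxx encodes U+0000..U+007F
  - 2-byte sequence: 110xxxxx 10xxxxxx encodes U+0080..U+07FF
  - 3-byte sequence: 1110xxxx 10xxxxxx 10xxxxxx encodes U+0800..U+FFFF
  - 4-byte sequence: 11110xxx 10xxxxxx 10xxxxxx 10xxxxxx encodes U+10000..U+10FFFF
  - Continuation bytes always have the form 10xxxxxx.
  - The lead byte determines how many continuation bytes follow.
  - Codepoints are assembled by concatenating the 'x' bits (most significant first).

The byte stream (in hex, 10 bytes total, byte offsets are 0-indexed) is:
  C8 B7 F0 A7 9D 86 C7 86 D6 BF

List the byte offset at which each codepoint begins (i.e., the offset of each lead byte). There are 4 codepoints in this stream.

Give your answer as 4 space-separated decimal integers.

Byte[0]=C8: 2-byte lead, need 1 cont bytes. acc=0x8
Byte[1]=B7: continuation. acc=(acc<<6)|0x37=0x237
Completed: cp=U+0237 (starts at byte 0)
Byte[2]=F0: 4-byte lead, need 3 cont bytes. acc=0x0
Byte[3]=A7: continuation. acc=(acc<<6)|0x27=0x27
Byte[4]=9D: continuation. acc=(acc<<6)|0x1D=0x9DD
Byte[5]=86: continuation. acc=(acc<<6)|0x06=0x27746
Completed: cp=U+27746 (starts at byte 2)
Byte[6]=C7: 2-byte lead, need 1 cont bytes. acc=0x7
Byte[7]=86: continuation. acc=(acc<<6)|0x06=0x1C6
Completed: cp=U+01C6 (starts at byte 6)
Byte[8]=D6: 2-byte lead, need 1 cont bytes. acc=0x16
Byte[9]=BF: continuation. acc=(acc<<6)|0x3F=0x5BF
Completed: cp=U+05BF (starts at byte 8)

Answer: 0 2 6 8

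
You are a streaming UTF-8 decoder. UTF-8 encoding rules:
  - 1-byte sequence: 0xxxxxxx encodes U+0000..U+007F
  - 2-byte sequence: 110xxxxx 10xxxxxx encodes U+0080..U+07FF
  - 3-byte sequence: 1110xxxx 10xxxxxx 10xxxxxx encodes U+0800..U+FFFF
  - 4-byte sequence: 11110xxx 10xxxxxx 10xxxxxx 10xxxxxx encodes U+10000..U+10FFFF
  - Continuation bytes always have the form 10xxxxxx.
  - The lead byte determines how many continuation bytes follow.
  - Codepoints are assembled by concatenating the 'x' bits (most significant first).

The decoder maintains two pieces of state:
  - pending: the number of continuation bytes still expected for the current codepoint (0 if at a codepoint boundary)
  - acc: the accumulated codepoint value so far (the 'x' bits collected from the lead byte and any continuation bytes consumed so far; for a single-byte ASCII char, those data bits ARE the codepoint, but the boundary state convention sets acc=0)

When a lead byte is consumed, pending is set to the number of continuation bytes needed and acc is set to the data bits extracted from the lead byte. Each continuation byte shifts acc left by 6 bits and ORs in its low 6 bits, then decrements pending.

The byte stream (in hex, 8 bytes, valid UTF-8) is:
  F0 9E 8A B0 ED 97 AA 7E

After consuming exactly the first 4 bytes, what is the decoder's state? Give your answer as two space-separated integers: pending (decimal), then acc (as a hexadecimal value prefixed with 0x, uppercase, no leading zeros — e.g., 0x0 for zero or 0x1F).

Byte[0]=F0: 4-byte lead. pending=3, acc=0x0
Byte[1]=9E: continuation. acc=(acc<<6)|0x1E=0x1E, pending=2
Byte[2]=8A: continuation. acc=(acc<<6)|0x0A=0x78A, pending=1
Byte[3]=B0: continuation. acc=(acc<<6)|0x30=0x1E2B0, pending=0

Answer: 0 0x1E2B0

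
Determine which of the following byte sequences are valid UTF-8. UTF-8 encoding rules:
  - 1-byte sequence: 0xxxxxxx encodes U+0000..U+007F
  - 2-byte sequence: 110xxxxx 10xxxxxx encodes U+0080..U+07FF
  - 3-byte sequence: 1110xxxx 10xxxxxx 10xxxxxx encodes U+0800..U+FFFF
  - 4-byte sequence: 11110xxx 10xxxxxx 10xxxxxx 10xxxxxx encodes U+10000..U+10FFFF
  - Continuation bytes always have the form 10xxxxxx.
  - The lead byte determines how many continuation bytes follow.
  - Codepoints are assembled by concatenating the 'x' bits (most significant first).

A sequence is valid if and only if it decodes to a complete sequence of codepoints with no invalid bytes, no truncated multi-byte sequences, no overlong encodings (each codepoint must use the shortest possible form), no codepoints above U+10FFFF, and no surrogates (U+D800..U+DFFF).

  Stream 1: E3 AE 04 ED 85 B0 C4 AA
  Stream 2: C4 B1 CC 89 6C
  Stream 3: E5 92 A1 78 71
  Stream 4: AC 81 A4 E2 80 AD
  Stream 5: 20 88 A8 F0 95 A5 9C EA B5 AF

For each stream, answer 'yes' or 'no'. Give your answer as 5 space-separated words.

Stream 1: error at byte offset 2. INVALID
Stream 2: decodes cleanly. VALID
Stream 3: decodes cleanly. VALID
Stream 4: error at byte offset 0. INVALID
Stream 5: error at byte offset 1. INVALID

Answer: no yes yes no no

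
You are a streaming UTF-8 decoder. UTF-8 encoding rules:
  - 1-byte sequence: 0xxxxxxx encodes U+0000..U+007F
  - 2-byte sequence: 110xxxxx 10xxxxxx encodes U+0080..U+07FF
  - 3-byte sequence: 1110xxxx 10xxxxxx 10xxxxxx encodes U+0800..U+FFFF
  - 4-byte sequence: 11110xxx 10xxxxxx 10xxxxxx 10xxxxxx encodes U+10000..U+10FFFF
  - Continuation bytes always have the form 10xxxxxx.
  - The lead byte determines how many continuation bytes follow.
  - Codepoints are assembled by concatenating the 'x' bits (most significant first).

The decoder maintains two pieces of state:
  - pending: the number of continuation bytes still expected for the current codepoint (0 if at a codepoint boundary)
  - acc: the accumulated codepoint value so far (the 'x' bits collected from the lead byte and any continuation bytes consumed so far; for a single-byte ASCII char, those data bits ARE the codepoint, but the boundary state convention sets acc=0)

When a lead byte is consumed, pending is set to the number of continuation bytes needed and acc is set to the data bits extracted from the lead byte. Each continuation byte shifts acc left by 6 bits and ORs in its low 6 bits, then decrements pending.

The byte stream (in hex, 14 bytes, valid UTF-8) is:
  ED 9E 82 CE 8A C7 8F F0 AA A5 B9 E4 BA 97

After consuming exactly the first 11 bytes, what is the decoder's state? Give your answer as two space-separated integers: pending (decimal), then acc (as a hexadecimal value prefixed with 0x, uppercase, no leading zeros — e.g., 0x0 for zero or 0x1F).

Byte[0]=ED: 3-byte lead. pending=2, acc=0xD
Byte[1]=9E: continuation. acc=(acc<<6)|0x1E=0x35E, pending=1
Byte[2]=82: continuation. acc=(acc<<6)|0x02=0xD782, pending=0
Byte[3]=CE: 2-byte lead. pending=1, acc=0xE
Byte[4]=8A: continuation. acc=(acc<<6)|0x0A=0x38A, pending=0
Byte[5]=C7: 2-byte lead. pending=1, acc=0x7
Byte[6]=8F: continuation. acc=(acc<<6)|0x0F=0x1CF, pending=0
Byte[7]=F0: 4-byte lead. pending=3, acc=0x0
Byte[8]=AA: continuation. acc=(acc<<6)|0x2A=0x2A, pending=2
Byte[9]=A5: continuation. acc=(acc<<6)|0x25=0xAA5, pending=1
Byte[10]=B9: continuation. acc=(acc<<6)|0x39=0x2A979, pending=0

Answer: 0 0x2A979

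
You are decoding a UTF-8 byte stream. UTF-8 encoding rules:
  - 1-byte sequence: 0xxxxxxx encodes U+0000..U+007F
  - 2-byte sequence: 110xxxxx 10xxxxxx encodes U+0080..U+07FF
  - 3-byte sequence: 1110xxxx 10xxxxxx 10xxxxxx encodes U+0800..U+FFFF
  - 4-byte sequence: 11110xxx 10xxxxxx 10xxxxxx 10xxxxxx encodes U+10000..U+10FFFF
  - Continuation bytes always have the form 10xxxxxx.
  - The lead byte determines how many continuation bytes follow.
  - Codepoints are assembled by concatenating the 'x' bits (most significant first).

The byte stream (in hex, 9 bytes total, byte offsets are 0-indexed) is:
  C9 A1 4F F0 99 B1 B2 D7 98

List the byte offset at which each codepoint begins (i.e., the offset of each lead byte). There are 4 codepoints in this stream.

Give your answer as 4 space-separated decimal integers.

Answer: 0 2 3 7

Derivation:
Byte[0]=C9: 2-byte lead, need 1 cont bytes. acc=0x9
Byte[1]=A1: continuation. acc=(acc<<6)|0x21=0x261
Completed: cp=U+0261 (starts at byte 0)
Byte[2]=4F: 1-byte ASCII. cp=U+004F
Byte[3]=F0: 4-byte lead, need 3 cont bytes. acc=0x0
Byte[4]=99: continuation. acc=(acc<<6)|0x19=0x19
Byte[5]=B1: continuation. acc=(acc<<6)|0x31=0x671
Byte[6]=B2: continuation. acc=(acc<<6)|0x32=0x19C72
Completed: cp=U+19C72 (starts at byte 3)
Byte[7]=D7: 2-byte lead, need 1 cont bytes. acc=0x17
Byte[8]=98: continuation. acc=(acc<<6)|0x18=0x5D8
Completed: cp=U+05D8 (starts at byte 7)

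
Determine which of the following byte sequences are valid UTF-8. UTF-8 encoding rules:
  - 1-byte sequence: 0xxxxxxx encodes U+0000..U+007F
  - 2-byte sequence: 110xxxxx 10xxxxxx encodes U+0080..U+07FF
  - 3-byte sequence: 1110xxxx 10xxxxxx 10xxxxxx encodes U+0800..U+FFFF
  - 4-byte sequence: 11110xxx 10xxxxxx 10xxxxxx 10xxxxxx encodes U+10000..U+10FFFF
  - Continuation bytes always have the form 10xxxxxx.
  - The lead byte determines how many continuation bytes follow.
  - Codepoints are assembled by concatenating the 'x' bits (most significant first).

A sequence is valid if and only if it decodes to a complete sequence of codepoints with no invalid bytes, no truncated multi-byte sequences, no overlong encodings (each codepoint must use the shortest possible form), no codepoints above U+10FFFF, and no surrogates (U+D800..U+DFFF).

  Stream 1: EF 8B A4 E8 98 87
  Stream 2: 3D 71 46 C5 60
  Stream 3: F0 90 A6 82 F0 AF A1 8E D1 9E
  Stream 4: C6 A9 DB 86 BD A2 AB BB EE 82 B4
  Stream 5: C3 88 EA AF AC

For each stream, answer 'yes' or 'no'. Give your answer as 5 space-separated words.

Stream 1: decodes cleanly. VALID
Stream 2: error at byte offset 4. INVALID
Stream 3: decodes cleanly. VALID
Stream 4: error at byte offset 4. INVALID
Stream 5: decodes cleanly. VALID

Answer: yes no yes no yes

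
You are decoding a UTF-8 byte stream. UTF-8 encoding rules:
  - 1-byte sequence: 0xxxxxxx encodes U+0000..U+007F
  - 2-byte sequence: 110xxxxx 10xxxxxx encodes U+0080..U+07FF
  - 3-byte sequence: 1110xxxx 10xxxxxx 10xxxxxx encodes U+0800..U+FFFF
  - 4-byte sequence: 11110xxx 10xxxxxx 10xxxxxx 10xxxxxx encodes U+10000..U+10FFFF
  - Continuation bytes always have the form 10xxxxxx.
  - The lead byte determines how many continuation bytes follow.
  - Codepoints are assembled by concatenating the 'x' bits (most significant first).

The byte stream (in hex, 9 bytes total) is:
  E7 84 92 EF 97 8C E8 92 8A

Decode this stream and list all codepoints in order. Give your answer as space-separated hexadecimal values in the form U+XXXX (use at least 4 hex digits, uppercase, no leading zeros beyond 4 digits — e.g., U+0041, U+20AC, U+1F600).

Byte[0]=E7: 3-byte lead, need 2 cont bytes. acc=0x7
Byte[1]=84: continuation. acc=(acc<<6)|0x04=0x1C4
Byte[2]=92: continuation. acc=(acc<<6)|0x12=0x7112
Completed: cp=U+7112 (starts at byte 0)
Byte[3]=EF: 3-byte lead, need 2 cont bytes. acc=0xF
Byte[4]=97: continuation. acc=(acc<<6)|0x17=0x3D7
Byte[5]=8C: continuation. acc=(acc<<6)|0x0C=0xF5CC
Completed: cp=U+F5CC (starts at byte 3)
Byte[6]=E8: 3-byte lead, need 2 cont bytes. acc=0x8
Byte[7]=92: continuation. acc=(acc<<6)|0x12=0x212
Byte[8]=8A: continuation. acc=(acc<<6)|0x0A=0x848A
Completed: cp=U+848A (starts at byte 6)

Answer: U+7112 U+F5CC U+848A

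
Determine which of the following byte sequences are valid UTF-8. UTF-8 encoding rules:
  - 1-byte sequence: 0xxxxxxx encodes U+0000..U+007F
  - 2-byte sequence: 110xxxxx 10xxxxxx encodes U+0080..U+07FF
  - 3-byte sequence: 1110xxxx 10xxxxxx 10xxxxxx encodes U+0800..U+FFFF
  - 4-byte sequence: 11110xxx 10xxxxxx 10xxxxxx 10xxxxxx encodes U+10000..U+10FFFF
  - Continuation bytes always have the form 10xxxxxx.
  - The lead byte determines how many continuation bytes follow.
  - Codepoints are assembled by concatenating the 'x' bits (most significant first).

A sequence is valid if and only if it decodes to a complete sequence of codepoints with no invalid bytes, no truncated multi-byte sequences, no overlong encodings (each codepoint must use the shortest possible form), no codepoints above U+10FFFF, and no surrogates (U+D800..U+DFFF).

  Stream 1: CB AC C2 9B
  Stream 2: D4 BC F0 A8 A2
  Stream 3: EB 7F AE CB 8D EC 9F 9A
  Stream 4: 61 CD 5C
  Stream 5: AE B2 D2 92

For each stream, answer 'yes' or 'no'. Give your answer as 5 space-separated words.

Answer: yes no no no no

Derivation:
Stream 1: decodes cleanly. VALID
Stream 2: error at byte offset 5. INVALID
Stream 3: error at byte offset 1. INVALID
Stream 4: error at byte offset 2. INVALID
Stream 5: error at byte offset 0. INVALID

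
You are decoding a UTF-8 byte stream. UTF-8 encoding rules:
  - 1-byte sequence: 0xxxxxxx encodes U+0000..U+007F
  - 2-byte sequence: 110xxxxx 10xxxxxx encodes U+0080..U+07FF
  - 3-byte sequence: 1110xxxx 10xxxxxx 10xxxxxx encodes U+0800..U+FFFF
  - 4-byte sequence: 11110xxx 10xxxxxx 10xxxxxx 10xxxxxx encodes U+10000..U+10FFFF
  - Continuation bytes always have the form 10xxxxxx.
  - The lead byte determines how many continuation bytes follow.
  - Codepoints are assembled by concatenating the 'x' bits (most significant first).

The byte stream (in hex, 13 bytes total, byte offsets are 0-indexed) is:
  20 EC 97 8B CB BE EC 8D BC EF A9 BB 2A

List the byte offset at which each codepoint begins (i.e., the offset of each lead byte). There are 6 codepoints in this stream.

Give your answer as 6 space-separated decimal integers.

Answer: 0 1 4 6 9 12

Derivation:
Byte[0]=20: 1-byte ASCII. cp=U+0020
Byte[1]=EC: 3-byte lead, need 2 cont bytes. acc=0xC
Byte[2]=97: continuation. acc=(acc<<6)|0x17=0x317
Byte[3]=8B: continuation. acc=(acc<<6)|0x0B=0xC5CB
Completed: cp=U+C5CB (starts at byte 1)
Byte[4]=CB: 2-byte lead, need 1 cont bytes. acc=0xB
Byte[5]=BE: continuation. acc=(acc<<6)|0x3E=0x2FE
Completed: cp=U+02FE (starts at byte 4)
Byte[6]=EC: 3-byte lead, need 2 cont bytes. acc=0xC
Byte[7]=8D: continuation. acc=(acc<<6)|0x0D=0x30D
Byte[8]=BC: continuation. acc=(acc<<6)|0x3C=0xC37C
Completed: cp=U+C37C (starts at byte 6)
Byte[9]=EF: 3-byte lead, need 2 cont bytes. acc=0xF
Byte[10]=A9: continuation. acc=(acc<<6)|0x29=0x3E9
Byte[11]=BB: continuation. acc=(acc<<6)|0x3B=0xFA7B
Completed: cp=U+FA7B (starts at byte 9)
Byte[12]=2A: 1-byte ASCII. cp=U+002A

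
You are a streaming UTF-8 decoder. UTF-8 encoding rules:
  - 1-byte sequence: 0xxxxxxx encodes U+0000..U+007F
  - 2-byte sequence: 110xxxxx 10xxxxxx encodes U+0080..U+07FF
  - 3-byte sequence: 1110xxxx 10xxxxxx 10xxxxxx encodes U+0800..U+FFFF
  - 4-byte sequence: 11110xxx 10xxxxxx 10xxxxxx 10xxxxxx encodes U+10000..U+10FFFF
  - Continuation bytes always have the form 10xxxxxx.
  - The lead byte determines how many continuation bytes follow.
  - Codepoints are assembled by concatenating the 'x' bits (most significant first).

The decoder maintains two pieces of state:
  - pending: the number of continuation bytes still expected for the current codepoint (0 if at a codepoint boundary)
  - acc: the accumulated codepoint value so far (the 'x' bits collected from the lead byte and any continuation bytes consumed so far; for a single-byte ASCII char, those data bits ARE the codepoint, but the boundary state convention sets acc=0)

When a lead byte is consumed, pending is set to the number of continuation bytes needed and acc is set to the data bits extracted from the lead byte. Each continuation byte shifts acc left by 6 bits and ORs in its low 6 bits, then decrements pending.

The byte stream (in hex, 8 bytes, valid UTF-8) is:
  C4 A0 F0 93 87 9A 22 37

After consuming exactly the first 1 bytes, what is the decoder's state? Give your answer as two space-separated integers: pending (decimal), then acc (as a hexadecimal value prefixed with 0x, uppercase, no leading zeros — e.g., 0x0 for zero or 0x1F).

Byte[0]=C4: 2-byte lead. pending=1, acc=0x4

Answer: 1 0x4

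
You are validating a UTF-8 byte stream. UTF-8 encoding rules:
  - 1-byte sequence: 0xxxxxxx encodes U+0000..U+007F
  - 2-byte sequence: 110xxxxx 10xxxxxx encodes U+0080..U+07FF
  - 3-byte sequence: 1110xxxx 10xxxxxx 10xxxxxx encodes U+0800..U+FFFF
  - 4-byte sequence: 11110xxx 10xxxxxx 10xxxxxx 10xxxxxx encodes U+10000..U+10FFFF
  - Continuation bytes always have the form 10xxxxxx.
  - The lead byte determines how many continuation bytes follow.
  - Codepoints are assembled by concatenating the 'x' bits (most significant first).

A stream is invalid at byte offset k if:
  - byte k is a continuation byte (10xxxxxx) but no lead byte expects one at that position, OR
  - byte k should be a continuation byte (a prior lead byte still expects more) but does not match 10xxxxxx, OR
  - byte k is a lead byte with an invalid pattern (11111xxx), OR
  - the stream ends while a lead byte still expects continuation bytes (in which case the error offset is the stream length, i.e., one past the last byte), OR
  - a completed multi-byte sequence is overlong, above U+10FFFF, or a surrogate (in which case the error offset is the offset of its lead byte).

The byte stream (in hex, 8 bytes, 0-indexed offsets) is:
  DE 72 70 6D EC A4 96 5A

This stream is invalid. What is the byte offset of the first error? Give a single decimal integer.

Byte[0]=DE: 2-byte lead, need 1 cont bytes. acc=0x1E
Byte[1]=72: expected 10xxxxxx continuation. INVALID

Answer: 1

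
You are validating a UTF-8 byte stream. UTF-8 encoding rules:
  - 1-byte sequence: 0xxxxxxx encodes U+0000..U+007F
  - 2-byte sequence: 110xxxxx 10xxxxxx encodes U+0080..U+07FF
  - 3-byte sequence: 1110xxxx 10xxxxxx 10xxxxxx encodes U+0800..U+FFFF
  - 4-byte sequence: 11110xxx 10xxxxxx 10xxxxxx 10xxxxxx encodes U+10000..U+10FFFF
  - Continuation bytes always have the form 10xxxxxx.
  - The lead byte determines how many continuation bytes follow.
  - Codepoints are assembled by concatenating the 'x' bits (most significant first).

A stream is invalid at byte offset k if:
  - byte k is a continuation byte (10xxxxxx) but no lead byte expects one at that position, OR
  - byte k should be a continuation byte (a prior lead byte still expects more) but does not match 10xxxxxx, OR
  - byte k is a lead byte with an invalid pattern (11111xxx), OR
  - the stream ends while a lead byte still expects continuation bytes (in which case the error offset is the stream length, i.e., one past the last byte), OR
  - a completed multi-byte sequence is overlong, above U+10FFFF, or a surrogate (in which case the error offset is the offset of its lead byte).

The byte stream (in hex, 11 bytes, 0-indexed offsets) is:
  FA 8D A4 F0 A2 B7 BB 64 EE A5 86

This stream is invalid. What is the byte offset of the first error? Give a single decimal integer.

Answer: 0

Derivation:
Byte[0]=FA: INVALID lead byte (not 0xxx/110x/1110/11110)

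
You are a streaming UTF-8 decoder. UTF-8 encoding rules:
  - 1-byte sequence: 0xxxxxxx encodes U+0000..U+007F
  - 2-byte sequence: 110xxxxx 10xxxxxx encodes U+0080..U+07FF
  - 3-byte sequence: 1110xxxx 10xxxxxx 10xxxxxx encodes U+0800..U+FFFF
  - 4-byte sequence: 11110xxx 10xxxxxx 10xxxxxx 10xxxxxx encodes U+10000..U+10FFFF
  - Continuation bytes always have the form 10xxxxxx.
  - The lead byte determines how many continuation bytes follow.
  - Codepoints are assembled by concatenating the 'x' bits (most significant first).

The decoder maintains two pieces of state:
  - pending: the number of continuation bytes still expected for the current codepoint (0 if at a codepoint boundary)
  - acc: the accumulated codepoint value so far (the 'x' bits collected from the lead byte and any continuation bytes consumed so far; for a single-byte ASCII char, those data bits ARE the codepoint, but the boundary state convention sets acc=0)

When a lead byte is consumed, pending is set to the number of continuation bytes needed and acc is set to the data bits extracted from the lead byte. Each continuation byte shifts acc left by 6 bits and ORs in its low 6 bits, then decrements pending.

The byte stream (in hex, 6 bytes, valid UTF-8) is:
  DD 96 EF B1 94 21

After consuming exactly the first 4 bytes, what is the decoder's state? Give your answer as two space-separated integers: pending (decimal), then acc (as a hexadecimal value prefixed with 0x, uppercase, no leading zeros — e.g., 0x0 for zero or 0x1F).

Answer: 1 0x3F1

Derivation:
Byte[0]=DD: 2-byte lead. pending=1, acc=0x1D
Byte[1]=96: continuation. acc=(acc<<6)|0x16=0x756, pending=0
Byte[2]=EF: 3-byte lead. pending=2, acc=0xF
Byte[3]=B1: continuation. acc=(acc<<6)|0x31=0x3F1, pending=1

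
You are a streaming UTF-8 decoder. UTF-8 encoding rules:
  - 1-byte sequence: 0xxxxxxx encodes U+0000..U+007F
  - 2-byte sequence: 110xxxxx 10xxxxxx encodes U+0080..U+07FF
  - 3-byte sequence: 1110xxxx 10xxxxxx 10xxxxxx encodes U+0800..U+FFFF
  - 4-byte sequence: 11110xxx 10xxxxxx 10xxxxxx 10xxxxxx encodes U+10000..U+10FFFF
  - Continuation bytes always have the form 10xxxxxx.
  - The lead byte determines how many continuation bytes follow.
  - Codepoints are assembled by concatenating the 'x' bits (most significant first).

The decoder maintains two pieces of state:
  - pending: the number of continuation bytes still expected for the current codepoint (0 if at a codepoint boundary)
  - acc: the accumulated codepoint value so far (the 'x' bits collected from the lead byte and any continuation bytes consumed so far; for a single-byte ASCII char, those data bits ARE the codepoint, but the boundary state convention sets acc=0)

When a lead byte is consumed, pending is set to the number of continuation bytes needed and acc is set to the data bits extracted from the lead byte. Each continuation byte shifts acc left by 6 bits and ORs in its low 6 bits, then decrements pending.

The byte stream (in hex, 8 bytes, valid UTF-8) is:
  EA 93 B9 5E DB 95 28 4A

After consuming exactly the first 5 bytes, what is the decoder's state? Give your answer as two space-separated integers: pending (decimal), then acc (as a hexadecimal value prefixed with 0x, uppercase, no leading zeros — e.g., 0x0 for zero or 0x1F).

Byte[0]=EA: 3-byte lead. pending=2, acc=0xA
Byte[1]=93: continuation. acc=(acc<<6)|0x13=0x293, pending=1
Byte[2]=B9: continuation. acc=(acc<<6)|0x39=0xA4F9, pending=0
Byte[3]=5E: 1-byte. pending=0, acc=0x0
Byte[4]=DB: 2-byte lead. pending=1, acc=0x1B

Answer: 1 0x1B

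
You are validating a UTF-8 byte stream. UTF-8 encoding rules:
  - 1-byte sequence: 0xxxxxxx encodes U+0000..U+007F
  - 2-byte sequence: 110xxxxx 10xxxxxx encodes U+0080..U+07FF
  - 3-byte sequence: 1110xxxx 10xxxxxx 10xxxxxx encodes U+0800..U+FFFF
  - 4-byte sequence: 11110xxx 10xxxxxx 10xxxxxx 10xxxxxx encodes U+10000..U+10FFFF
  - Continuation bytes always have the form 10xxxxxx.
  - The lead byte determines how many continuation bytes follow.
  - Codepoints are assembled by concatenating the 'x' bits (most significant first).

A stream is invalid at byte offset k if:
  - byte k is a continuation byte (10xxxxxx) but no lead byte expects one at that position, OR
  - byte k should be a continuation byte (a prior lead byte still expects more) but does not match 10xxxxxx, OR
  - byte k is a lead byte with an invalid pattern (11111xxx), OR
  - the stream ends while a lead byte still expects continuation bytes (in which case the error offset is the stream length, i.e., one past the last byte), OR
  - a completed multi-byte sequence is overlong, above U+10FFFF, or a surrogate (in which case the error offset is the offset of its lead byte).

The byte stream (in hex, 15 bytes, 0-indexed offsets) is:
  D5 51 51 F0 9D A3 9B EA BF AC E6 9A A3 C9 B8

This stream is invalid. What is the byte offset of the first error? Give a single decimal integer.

Answer: 1

Derivation:
Byte[0]=D5: 2-byte lead, need 1 cont bytes. acc=0x15
Byte[1]=51: expected 10xxxxxx continuation. INVALID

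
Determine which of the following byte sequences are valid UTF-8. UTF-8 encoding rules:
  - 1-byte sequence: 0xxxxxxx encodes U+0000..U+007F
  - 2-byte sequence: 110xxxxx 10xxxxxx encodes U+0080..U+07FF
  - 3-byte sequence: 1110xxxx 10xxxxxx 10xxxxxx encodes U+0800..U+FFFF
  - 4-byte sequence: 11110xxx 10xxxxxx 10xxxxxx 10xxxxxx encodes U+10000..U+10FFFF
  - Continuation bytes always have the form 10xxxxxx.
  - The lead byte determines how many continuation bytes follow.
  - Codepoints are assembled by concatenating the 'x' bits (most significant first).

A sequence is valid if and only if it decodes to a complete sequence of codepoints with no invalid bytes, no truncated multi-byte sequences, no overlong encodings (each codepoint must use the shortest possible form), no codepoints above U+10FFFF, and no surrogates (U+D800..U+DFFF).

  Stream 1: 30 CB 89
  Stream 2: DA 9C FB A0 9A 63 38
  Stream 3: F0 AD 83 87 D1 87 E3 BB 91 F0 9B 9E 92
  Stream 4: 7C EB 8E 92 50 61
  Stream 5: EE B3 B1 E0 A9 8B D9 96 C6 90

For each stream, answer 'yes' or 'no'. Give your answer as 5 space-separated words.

Stream 1: decodes cleanly. VALID
Stream 2: error at byte offset 2. INVALID
Stream 3: decodes cleanly. VALID
Stream 4: decodes cleanly. VALID
Stream 5: decodes cleanly. VALID

Answer: yes no yes yes yes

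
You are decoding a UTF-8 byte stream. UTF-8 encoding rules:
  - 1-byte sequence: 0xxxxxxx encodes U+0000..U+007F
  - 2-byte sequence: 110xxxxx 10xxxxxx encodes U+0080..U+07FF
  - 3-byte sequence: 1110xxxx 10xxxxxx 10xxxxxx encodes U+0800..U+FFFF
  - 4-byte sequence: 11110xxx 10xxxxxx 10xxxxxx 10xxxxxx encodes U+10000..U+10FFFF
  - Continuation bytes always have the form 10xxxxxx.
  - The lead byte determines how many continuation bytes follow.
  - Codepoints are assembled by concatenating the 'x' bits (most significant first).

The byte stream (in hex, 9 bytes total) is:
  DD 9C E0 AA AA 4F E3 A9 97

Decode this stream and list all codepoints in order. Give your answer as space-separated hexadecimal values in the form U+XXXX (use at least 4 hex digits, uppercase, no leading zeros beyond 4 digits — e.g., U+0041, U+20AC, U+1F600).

Byte[0]=DD: 2-byte lead, need 1 cont bytes. acc=0x1D
Byte[1]=9C: continuation. acc=(acc<<6)|0x1C=0x75C
Completed: cp=U+075C (starts at byte 0)
Byte[2]=E0: 3-byte lead, need 2 cont bytes. acc=0x0
Byte[3]=AA: continuation. acc=(acc<<6)|0x2A=0x2A
Byte[4]=AA: continuation. acc=(acc<<6)|0x2A=0xAAA
Completed: cp=U+0AAA (starts at byte 2)
Byte[5]=4F: 1-byte ASCII. cp=U+004F
Byte[6]=E3: 3-byte lead, need 2 cont bytes. acc=0x3
Byte[7]=A9: continuation. acc=(acc<<6)|0x29=0xE9
Byte[8]=97: continuation. acc=(acc<<6)|0x17=0x3A57
Completed: cp=U+3A57 (starts at byte 6)

Answer: U+075C U+0AAA U+004F U+3A57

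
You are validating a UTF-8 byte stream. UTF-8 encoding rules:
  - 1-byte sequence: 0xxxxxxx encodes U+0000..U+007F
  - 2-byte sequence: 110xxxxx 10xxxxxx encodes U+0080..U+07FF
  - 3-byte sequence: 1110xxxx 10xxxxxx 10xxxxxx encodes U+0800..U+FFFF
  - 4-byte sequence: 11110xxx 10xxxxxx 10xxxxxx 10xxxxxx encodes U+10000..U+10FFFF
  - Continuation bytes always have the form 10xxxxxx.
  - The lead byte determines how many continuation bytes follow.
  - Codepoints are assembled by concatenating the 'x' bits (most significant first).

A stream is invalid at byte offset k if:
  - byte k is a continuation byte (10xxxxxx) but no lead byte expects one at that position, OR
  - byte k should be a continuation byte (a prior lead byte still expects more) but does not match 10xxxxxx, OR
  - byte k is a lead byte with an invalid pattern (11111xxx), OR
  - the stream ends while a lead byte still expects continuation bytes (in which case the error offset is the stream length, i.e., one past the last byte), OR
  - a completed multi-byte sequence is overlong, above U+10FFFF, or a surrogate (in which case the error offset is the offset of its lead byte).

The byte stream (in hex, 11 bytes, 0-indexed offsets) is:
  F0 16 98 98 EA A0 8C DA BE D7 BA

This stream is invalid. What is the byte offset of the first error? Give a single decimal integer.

Byte[0]=F0: 4-byte lead, need 3 cont bytes. acc=0x0
Byte[1]=16: expected 10xxxxxx continuation. INVALID

Answer: 1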